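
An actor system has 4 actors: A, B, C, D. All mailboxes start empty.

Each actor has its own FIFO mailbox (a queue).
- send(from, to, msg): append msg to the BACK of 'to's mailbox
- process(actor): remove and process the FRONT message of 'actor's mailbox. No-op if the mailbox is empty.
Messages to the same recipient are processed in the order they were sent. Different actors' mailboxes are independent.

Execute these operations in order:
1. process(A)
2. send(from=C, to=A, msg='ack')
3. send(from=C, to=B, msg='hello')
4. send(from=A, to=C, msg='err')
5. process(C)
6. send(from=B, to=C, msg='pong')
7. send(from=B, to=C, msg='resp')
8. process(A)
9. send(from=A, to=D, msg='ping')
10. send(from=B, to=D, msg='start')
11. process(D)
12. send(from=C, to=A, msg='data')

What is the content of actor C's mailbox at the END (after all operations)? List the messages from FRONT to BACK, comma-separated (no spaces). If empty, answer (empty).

After 1 (process(A)): A:[] B:[] C:[] D:[]
After 2 (send(from=C, to=A, msg='ack')): A:[ack] B:[] C:[] D:[]
After 3 (send(from=C, to=B, msg='hello')): A:[ack] B:[hello] C:[] D:[]
After 4 (send(from=A, to=C, msg='err')): A:[ack] B:[hello] C:[err] D:[]
After 5 (process(C)): A:[ack] B:[hello] C:[] D:[]
After 6 (send(from=B, to=C, msg='pong')): A:[ack] B:[hello] C:[pong] D:[]
After 7 (send(from=B, to=C, msg='resp')): A:[ack] B:[hello] C:[pong,resp] D:[]
After 8 (process(A)): A:[] B:[hello] C:[pong,resp] D:[]
After 9 (send(from=A, to=D, msg='ping')): A:[] B:[hello] C:[pong,resp] D:[ping]
After 10 (send(from=B, to=D, msg='start')): A:[] B:[hello] C:[pong,resp] D:[ping,start]
After 11 (process(D)): A:[] B:[hello] C:[pong,resp] D:[start]
After 12 (send(from=C, to=A, msg='data')): A:[data] B:[hello] C:[pong,resp] D:[start]

Answer: pong,resp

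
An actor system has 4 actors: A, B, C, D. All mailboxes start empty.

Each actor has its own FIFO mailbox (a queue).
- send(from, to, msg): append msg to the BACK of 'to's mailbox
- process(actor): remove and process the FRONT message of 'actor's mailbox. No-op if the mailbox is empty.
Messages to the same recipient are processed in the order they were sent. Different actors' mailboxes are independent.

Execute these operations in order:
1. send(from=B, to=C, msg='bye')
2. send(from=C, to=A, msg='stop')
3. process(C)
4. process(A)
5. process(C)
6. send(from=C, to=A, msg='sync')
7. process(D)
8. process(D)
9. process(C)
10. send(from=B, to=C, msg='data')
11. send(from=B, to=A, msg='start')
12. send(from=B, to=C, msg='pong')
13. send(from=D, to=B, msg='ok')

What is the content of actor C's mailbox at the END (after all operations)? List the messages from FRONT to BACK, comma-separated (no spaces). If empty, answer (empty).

Answer: data,pong

Derivation:
After 1 (send(from=B, to=C, msg='bye')): A:[] B:[] C:[bye] D:[]
After 2 (send(from=C, to=A, msg='stop')): A:[stop] B:[] C:[bye] D:[]
After 3 (process(C)): A:[stop] B:[] C:[] D:[]
After 4 (process(A)): A:[] B:[] C:[] D:[]
After 5 (process(C)): A:[] B:[] C:[] D:[]
After 6 (send(from=C, to=A, msg='sync')): A:[sync] B:[] C:[] D:[]
After 7 (process(D)): A:[sync] B:[] C:[] D:[]
After 8 (process(D)): A:[sync] B:[] C:[] D:[]
After 9 (process(C)): A:[sync] B:[] C:[] D:[]
After 10 (send(from=B, to=C, msg='data')): A:[sync] B:[] C:[data] D:[]
After 11 (send(from=B, to=A, msg='start')): A:[sync,start] B:[] C:[data] D:[]
After 12 (send(from=B, to=C, msg='pong')): A:[sync,start] B:[] C:[data,pong] D:[]
After 13 (send(from=D, to=B, msg='ok')): A:[sync,start] B:[ok] C:[data,pong] D:[]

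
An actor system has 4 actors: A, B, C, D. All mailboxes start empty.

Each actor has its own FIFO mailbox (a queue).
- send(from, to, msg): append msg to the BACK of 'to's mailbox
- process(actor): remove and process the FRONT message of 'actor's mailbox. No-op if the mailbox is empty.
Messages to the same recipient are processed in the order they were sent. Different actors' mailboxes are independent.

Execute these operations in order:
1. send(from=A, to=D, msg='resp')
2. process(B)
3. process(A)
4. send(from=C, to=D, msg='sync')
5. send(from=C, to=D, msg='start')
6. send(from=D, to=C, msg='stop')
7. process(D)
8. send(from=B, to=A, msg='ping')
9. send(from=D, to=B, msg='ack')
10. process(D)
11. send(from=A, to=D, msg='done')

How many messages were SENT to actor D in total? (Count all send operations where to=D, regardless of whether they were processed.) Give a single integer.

Answer: 4

Derivation:
After 1 (send(from=A, to=D, msg='resp')): A:[] B:[] C:[] D:[resp]
After 2 (process(B)): A:[] B:[] C:[] D:[resp]
After 3 (process(A)): A:[] B:[] C:[] D:[resp]
After 4 (send(from=C, to=D, msg='sync')): A:[] B:[] C:[] D:[resp,sync]
After 5 (send(from=C, to=D, msg='start')): A:[] B:[] C:[] D:[resp,sync,start]
After 6 (send(from=D, to=C, msg='stop')): A:[] B:[] C:[stop] D:[resp,sync,start]
After 7 (process(D)): A:[] B:[] C:[stop] D:[sync,start]
After 8 (send(from=B, to=A, msg='ping')): A:[ping] B:[] C:[stop] D:[sync,start]
After 9 (send(from=D, to=B, msg='ack')): A:[ping] B:[ack] C:[stop] D:[sync,start]
After 10 (process(D)): A:[ping] B:[ack] C:[stop] D:[start]
After 11 (send(from=A, to=D, msg='done')): A:[ping] B:[ack] C:[stop] D:[start,done]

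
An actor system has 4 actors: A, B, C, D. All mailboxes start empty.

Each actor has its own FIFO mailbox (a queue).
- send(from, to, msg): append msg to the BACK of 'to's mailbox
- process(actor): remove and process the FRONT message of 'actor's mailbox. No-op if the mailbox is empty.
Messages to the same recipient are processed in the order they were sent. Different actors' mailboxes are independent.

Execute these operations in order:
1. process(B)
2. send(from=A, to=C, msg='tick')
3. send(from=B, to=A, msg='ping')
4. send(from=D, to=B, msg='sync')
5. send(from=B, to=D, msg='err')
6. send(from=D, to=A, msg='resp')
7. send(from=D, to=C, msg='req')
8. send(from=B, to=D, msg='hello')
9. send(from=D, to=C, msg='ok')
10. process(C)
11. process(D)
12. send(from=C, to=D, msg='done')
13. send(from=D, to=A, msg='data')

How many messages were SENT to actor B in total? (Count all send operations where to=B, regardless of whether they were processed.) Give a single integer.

After 1 (process(B)): A:[] B:[] C:[] D:[]
After 2 (send(from=A, to=C, msg='tick')): A:[] B:[] C:[tick] D:[]
After 3 (send(from=B, to=A, msg='ping')): A:[ping] B:[] C:[tick] D:[]
After 4 (send(from=D, to=B, msg='sync')): A:[ping] B:[sync] C:[tick] D:[]
After 5 (send(from=B, to=D, msg='err')): A:[ping] B:[sync] C:[tick] D:[err]
After 6 (send(from=D, to=A, msg='resp')): A:[ping,resp] B:[sync] C:[tick] D:[err]
After 7 (send(from=D, to=C, msg='req')): A:[ping,resp] B:[sync] C:[tick,req] D:[err]
After 8 (send(from=B, to=D, msg='hello')): A:[ping,resp] B:[sync] C:[tick,req] D:[err,hello]
After 9 (send(from=D, to=C, msg='ok')): A:[ping,resp] B:[sync] C:[tick,req,ok] D:[err,hello]
After 10 (process(C)): A:[ping,resp] B:[sync] C:[req,ok] D:[err,hello]
After 11 (process(D)): A:[ping,resp] B:[sync] C:[req,ok] D:[hello]
After 12 (send(from=C, to=D, msg='done')): A:[ping,resp] B:[sync] C:[req,ok] D:[hello,done]
After 13 (send(from=D, to=A, msg='data')): A:[ping,resp,data] B:[sync] C:[req,ok] D:[hello,done]

Answer: 1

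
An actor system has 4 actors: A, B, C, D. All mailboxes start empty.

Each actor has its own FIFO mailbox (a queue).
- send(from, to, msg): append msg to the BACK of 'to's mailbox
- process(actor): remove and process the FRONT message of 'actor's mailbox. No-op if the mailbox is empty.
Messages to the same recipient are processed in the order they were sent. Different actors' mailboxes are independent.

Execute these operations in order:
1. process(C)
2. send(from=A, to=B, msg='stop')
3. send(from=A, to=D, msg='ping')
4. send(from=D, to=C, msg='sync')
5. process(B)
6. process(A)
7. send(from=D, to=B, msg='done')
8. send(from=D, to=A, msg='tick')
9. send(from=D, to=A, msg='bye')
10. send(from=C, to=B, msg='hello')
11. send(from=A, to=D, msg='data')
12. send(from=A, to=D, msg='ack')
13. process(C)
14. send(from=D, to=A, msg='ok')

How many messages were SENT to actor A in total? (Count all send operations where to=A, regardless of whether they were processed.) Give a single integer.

Answer: 3

Derivation:
After 1 (process(C)): A:[] B:[] C:[] D:[]
After 2 (send(from=A, to=B, msg='stop')): A:[] B:[stop] C:[] D:[]
After 3 (send(from=A, to=D, msg='ping')): A:[] B:[stop] C:[] D:[ping]
After 4 (send(from=D, to=C, msg='sync')): A:[] B:[stop] C:[sync] D:[ping]
After 5 (process(B)): A:[] B:[] C:[sync] D:[ping]
After 6 (process(A)): A:[] B:[] C:[sync] D:[ping]
After 7 (send(from=D, to=B, msg='done')): A:[] B:[done] C:[sync] D:[ping]
After 8 (send(from=D, to=A, msg='tick')): A:[tick] B:[done] C:[sync] D:[ping]
After 9 (send(from=D, to=A, msg='bye')): A:[tick,bye] B:[done] C:[sync] D:[ping]
After 10 (send(from=C, to=B, msg='hello')): A:[tick,bye] B:[done,hello] C:[sync] D:[ping]
After 11 (send(from=A, to=D, msg='data')): A:[tick,bye] B:[done,hello] C:[sync] D:[ping,data]
After 12 (send(from=A, to=D, msg='ack')): A:[tick,bye] B:[done,hello] C:[sync] D:[ping,data,ack]
After 13 (process(C)): A:[tick,bye] B:[done,hello] C:[] D:[ping,data,ack]
After 14 (send(from=D, to=A, msg='ok')): A:[tick,bye,ok] B:[done,hello] C:[] D:[ping,data,ack]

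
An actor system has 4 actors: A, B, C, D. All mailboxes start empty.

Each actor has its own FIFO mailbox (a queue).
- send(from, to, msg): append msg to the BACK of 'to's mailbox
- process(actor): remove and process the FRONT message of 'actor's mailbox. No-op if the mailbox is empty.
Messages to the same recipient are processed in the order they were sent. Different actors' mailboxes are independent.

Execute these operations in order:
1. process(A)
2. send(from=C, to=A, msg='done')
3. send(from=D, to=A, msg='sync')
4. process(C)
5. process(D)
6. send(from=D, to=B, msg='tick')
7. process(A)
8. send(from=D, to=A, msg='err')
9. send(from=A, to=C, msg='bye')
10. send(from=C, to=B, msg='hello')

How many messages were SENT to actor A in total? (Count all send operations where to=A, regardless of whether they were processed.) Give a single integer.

After 1 (process(A)): A:[] B:[] C:[] D:[]
After 2 (send(from=C, to=A, msg='done')): A:[done] B:[] C:[] D:[]
After 3 (send(from=D, to=A, msg='sync')): A:[done,sync] B:[] C:[] D:[]
After 4 (process(C)): A:[done,sync] B:[] C:[] D:[]
After 5 (process(D)): A:[done,sync] B:[] C:[] D:[]
After 6 (send(from=D, to=B, msg='tick')): A:[done,sync] B:[tick] C:[] D:[]
After 7 (process(A)): A:[sync] B:[tick] C:[] D:[]
After 8 (send(from=D, to=A, msg='err')): A:[sync,err] B:[tick] C:[] D:[]
After 9 (send(from=A, to=C, msg='bye')): A:[sync,err] B:[tick] C:[bye] D:[]
After 10 (send(from=C, to=B, msg='hello')): A:[sync,err] B:[tick,hello] C:[bye] D:[]

Answer: 3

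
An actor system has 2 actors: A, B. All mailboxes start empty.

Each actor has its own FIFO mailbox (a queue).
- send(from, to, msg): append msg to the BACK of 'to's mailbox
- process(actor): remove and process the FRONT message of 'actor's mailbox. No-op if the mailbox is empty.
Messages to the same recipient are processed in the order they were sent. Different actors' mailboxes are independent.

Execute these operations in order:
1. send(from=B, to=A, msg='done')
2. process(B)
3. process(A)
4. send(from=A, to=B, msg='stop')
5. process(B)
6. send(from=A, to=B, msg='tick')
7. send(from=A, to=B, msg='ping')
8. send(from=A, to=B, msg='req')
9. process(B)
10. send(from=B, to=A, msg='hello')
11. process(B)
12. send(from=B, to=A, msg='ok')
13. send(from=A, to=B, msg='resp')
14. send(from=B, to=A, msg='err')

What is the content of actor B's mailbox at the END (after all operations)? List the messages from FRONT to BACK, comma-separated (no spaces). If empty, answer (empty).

After 1 (send(from=B, to=A, msg='done')): A:[done] B:[]
After 2 (process(B)): A:[done] B:[]
After 3 (process(A)): A:[] B:[]
After 4 (send(from=A, to=B, msg='stop')): A:[] B:[stop]
After 5 (process(B)): A:[] B:[]
After 6 (send(from=A, to=B, msg='tick')): A:[] B:[tick]
After 7 (send(from=A, to=B, msg='ping')): A:[] B:[tick,ping]
After 8 (send(from=A, to=B, msg='req')): A:[] B:[tick,ping,req]
After 9 (process(B)): A:[] B:[ping,req]
After 10 (send(from=B, to=A, msg='hello')): A:[hello] B:[ping,req]
After 11 (process(B)): A:[hello] B:[req]
After 12 (send(from=B, to=A, msg='ok')): A:[hello,ok] B:[req]
After 13 (send(from=A, to=B, msg='resp')): A:[hello,ok] B:[req,resp]
After 14 (send(from=B, to=A, msg='err')): A:[hello,ok,err] B:[req,resp]

Answer: req,resp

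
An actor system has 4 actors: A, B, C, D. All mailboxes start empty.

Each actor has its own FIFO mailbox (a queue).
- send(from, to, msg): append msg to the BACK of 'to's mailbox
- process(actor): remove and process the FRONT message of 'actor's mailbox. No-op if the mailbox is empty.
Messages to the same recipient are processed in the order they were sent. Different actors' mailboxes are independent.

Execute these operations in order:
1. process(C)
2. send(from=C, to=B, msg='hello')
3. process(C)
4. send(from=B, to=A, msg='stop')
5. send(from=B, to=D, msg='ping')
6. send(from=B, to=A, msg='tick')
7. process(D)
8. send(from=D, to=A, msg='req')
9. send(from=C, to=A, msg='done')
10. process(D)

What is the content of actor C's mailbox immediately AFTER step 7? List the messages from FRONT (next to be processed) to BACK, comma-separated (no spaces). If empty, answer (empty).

After 1 (process(C)): A:[] B:[] C:[] D:[]
After 2 (send(from=C, to=B, msg='hello')): A:[] B:[hello] C:[] D:[]
After 3 (process(C)): A:[] B:[hello] C:[] D:[]
After 4 (send(from=B, to=A, msg='stop')): A:[stop] B:[hello] C:[] D:[]
After 5 (send(from=B, to=D, msg='ping')): A:[stop] B:[hello] C:[] D:[ping]
After 6 (send(from=B, to=A, msg='tick')): A:[stop,tick] B:[hello] C:[] D:[ping]
After 7 (process(D)): A:[stop,tick] B:[hello] C:[] D:[]

(empty)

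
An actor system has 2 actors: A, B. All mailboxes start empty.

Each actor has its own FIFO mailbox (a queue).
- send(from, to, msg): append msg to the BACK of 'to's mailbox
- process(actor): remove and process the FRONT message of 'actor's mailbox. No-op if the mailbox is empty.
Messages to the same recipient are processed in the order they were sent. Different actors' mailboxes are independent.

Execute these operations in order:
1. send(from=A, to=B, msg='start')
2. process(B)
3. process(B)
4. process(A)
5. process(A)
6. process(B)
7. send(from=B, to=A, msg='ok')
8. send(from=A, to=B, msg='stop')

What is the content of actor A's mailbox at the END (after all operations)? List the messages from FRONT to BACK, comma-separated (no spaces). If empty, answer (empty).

After 1 (send(from=A, to=B, msg='start')): A:[] B:[start]
After 2 (process(B)): A:[] B:[]
After 3 (process(B)): A:[] B:[]
After 4 (process(A)): A:[] B:[]
After 5 (process(A)): A:[] B:[]
After 6 (process(B)): A:[] B:[]
After 7 (send(from=B, to=A, msg='ok')): A:[ok] B:[]
After 8 (send(from=A, to=B, msg='stop')): A:[ok] B:[stop]

Answer: ok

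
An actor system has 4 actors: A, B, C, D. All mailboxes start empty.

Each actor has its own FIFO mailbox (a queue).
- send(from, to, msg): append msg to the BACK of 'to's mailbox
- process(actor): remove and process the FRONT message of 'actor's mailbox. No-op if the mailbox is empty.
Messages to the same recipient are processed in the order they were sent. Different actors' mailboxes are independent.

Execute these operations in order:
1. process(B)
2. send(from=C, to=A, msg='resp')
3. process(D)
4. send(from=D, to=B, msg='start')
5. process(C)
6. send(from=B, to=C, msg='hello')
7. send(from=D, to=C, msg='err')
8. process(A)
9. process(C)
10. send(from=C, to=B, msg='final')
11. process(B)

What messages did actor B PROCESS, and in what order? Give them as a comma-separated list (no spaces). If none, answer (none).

After 1 (process(B)): A:[] B:[] C:[] D:[]
After 2 (send(from=C, to=A, msg='resp')): A:[resp] B:[] C:[] D:[]
After 3 (process(D)): A:[resp] B:[] C:[] D:[]
After 4 (send(from=D, to=B, msg='start')): A:[resp] B:[start] C:[] D:[]
After 5 (process(C)): A:[resp] B:[start] C:[] D:[]
After 6 (send(from=B, to=C, msg='hello')): A:[resp] B:[start] C:[hello] D:[]
After 7 (send(from=D, to=C, msg='err')): A:[resp] B:[start] C:[hello,err] D:[]
After 8 (process(A)): A:[] B:[start] C:[hello,err] D:[]
After 9 (process(C)): A:[] B:[start] C:[err] D:[]
After 10 (send(from=C, to=B, msg='final')): A:[] B:[start,final] C:[err] D:[]
After 11 (process(B)): A:[] B:[final] C:[err] D:[]

Answer: start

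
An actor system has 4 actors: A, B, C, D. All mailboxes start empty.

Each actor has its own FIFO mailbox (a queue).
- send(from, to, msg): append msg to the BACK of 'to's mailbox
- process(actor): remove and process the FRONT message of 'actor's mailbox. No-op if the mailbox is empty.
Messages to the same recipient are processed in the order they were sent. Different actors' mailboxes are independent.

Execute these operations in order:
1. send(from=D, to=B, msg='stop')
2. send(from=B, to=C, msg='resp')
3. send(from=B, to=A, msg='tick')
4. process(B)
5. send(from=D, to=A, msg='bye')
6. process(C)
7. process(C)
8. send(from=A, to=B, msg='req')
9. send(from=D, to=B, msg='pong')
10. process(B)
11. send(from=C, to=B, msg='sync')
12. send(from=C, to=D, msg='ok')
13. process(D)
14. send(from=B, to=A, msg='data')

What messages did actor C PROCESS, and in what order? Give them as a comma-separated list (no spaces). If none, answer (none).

Answer: resp

Derivation:
After 1 (send(from=D, to=B, msg='stop')): A:[] B:[stop] C:[] D:[]
After 2 (send(from=B, to=C, msg='resp')): A:[] B:[stop] C:[resp] D:[]
After 3 (send(from=B, to=A, msg='tick')): A:[tick] B:[stop] C:[resp] D:[]
After 4 (process(B)): A:[tick] B:[] C:[resp] D:[]
After 5 (send(from=D, to=A, msg='bye')): A:[tick,bye] B:[] C:[resp] D:[]
After 6 (process(C)): A:[tick,bye] B:[] C:[] D:[]
After 7 (process(C)): A:[tick,bye] B:[] C:[] D:[]
After 8 (send(from=A, to=B, msg='req')): A:[tick,bye] B:[req] C:[] D:[]
After 9 (send(from=D, to=B, msg='pong')): A:[tick,bye] B:[req,pong] C:[] D:[]
After 10 (process(B)): A:[tick,bye] B:[pong] C:[] D:[]
After 11 (send(from=C, to=B, msg='sync')): A:[tick,bye] B:[pong,sync] C:[] D:[]
After 12 (send(from=C, to=D, msg='ok')): A:[tick,bye] B:[pong,sync] C:[] D:[ok]
After 13 (process(D)): A:[tick,bye] B:[pong,sync] C:[] D:[]
After 14 (send(from=B, to=A, msg='data')): A:[tick,bye,data] B:[pong,sync] C:[] D:[]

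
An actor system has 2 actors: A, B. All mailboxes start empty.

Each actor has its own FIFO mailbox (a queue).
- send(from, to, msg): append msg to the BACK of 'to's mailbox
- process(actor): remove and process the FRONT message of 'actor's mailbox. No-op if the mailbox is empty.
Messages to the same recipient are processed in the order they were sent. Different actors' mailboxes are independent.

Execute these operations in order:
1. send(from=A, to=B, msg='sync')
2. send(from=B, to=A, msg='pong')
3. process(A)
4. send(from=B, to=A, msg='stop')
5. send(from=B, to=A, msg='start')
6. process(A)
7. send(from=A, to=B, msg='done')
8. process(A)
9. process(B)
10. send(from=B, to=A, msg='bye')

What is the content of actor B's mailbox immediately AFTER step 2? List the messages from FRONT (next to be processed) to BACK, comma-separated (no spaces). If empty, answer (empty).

After 1 (send(from=A, to=B, msg='sync')): A:[] B:[sync]
After 2 (send(from=B, to=A, msg='pong')): A:[pong] B:[sync]

sync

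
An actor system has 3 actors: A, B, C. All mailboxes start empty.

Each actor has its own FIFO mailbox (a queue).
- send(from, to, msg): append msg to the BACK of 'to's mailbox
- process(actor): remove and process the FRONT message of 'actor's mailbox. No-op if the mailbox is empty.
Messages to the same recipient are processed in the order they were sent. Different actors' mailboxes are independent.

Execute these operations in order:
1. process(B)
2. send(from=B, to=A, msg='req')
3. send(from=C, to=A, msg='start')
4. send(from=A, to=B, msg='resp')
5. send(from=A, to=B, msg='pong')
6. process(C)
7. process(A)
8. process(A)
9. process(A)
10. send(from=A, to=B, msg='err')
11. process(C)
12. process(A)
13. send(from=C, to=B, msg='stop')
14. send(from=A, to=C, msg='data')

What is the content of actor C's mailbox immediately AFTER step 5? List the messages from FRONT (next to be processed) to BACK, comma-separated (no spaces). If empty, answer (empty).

After 1 (process(B)): A:[] B:[] C:[]
After 2 (send(from=B, to=A, msg='req')): A:[req] B:[] C:[]
After 3 (send(from=C, to=A, msg='start')): A:[req,start] B:[] C:[]
After 4 (send(from=A, to=B, msg='resp')): A:[req,start] B:[resp] C:[]
After 5 (send(from=A, to=B, msg='pong')): A:[req,start] B:[resp,pong] C:[]

(empty)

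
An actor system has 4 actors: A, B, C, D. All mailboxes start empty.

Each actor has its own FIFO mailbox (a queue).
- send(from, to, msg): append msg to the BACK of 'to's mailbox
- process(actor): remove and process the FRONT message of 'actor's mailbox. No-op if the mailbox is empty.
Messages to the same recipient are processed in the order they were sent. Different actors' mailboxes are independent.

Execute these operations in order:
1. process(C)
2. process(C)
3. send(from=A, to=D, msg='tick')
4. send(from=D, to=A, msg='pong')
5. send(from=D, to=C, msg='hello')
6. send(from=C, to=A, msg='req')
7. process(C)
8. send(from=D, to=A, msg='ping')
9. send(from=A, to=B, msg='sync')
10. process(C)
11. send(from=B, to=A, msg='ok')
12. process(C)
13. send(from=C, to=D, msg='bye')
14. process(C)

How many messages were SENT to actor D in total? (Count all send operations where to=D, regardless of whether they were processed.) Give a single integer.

Answer: 2

Derivation:
After 1 (process(C)): A:[] B:[] C:[] D:[]
After 2 (process(C)): A:[] B:[] C:[] D:[]
After 3 (send(from=A, to=D, msg='tick')): A:[] B:[] C:[] D:[tick]
After 4 (send(from=D, to=A, msg='pong')): A:[pong] B:[] C:[] D:[tick]
After 5 (send(from=D, to=C, msg='hello')): A:[pong] B:[] C:[hello] D:[tick]
After 6 (send(from=C, to=A, msg='req')): A:[pong,req] B:[] C:[hello] D:[tick]
After 7 (process(C)): A:[pong,req] B:[] C:[] D:[tick]
After 8 (send(from=D, to=A, msg='ping')): A:[pong,req,ping] B:[] C:[] D:[tick]
After 9 (send(from=A, to=B, msg='sync')): A:[pong,req,ping] B:[sync] C:[] D:[tick]
After 10 (process(C)): A:[pong,req,ping] B:[sync] C:[] D:[tick]
After 11 (send(from=B, to=A, msg='ok')): A:[pong,req,ping,ok] B:[sync] C:[] D:[tick]
After 12 (process(C)): A:[pong,req,ping,ok] B:[sync] C:[] D:[tick]
After 13 (send(from=C, to=D, msg='bye')): A:[pong,req,ping,ok] B:[sync] C:[] D:[tick,bye]
After 14 (process(C)): A:[pong,req,ping,ok] B:[sync] C:[] D:[tick,bye]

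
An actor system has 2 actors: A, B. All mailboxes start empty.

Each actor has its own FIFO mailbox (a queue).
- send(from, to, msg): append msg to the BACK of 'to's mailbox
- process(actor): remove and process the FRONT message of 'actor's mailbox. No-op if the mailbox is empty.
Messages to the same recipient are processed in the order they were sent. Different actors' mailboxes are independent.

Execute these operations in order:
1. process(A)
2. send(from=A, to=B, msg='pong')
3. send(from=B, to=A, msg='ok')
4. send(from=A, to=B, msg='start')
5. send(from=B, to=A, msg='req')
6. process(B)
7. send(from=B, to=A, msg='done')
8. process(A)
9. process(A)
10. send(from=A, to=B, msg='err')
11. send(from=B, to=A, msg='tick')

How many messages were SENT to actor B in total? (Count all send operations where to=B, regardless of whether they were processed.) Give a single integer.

After 1 (process(A)): A:[] B:[]
After 2 (send(from=A, to=B, msg='pong')): A:[] B:[pong]
After 3 (send(from=B, to=A, msg='ok')): A:[ok] B:[pong]
After 4 (send(from=A, to=B, msg='start')): A:[ok] B:[pong,start]
After 5 (send(from=B, to=A, msg='req')): A:[ok,req] B:[pong,start]
After 6 (process(B)): A:[ok,req] B:[start]
After 7 (send(from=B, to=A, msg='done')): A:[ok,req,done] B:[start]
After 8 (process(A)): A:[req,done] B:[start]
After 9 (process(A)): A:[done] B:[start]
After 10 (send(from=A, to=B, msg='err')): A:[done] B:[start,err]
After 11 (send(from=B, to=A, msg='tick')): A:[done,tick] B:[start,err]

Answer: 3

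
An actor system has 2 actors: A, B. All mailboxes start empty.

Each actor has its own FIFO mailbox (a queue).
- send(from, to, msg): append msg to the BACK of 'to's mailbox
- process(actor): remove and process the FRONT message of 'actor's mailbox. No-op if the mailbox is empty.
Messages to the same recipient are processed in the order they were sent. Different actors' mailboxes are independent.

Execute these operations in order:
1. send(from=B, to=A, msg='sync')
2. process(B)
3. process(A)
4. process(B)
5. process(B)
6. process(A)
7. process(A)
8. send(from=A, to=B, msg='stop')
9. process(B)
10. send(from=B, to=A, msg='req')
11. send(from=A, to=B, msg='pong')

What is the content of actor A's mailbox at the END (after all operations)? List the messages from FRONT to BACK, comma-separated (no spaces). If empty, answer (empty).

After 1 (send(from=B, to=A, msg='sync')): A:[sync] B:[]
After 2 (process(B)): A:[sync] B:[]
After 3 (process(A)): A:[] B:[]
After 4 (process(B)): A:[] B:[]
After 5 (process(B)): A:[] B:[]
After 6 (process(A)): A:[] B:[]
After 7 (process(A)): A:[] B:[]
After 8 (send(from=A, to=B, msg='stop')): A:[] B:[stop]
After 9 (process(B)): A:[] B:[]
After 10 (send(from=B, to=A, msg='req')): A:[req] B:[]
After 11 (send(from=A, to=B, msg='pong')): A:[req] B:[pong]

Answer: req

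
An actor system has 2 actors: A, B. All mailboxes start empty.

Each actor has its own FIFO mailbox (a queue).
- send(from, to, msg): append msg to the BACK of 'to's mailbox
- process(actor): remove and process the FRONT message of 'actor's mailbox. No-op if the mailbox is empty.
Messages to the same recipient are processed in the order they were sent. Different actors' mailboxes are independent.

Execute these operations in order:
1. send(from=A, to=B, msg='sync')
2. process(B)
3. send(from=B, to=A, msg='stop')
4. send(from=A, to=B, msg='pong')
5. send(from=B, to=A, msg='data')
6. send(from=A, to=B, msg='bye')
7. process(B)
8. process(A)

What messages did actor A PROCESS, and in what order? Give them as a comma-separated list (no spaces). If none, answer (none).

After 1 (send(from=A, to=B, msg='sync')): A:[] B:[sync]
After 2 (process(B)): A:[] B:[]
After 3 (send(from=B, to=A, msg='stop')): A:[stop] B:[]
After 4 (send(from=A, to=B, msg='pong')): A:[stop] B:[pong]
After 5 (send(from=B, to=A, msg='data')): A:[stop,data] B:[pong]
After 6 (send(from=A, to=B, msg='bye')): A:[stop,data] B:[pong,bye]
After 7 (process(B)): A:[stop,data] B:[bye]
After 8 (process(A)): A:[data] B:[bye]

Answer: stop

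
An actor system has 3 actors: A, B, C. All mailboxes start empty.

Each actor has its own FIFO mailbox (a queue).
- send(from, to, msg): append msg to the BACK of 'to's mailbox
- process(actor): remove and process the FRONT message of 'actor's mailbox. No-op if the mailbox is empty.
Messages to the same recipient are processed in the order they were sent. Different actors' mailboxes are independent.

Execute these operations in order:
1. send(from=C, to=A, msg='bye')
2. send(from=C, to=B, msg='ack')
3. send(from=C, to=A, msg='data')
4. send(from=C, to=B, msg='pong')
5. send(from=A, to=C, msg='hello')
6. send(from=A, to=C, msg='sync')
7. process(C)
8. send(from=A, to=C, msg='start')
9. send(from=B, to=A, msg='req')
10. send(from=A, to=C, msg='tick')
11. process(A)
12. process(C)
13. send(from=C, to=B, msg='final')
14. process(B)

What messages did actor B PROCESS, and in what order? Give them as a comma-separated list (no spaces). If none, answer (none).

Answer: ack

Derivation:
After 1 (send(from=C, to=A, msg='bye')): A:[bye] B:[] C:[]
After 2 (send(from=C, to=B, msg='ack')): A:[bye] B:[ack] C:[]
After 3 (send(from=C, to=A, msg='data')): A:[bye,data] B:[ack] C:[]
After 4 (send(from=C, to=B, msg='pong')): A:[bye,data] B:[ack,pong] C:[]
After 5 (send(from=A, to=C, msg='hello')): A:[bye,data] B:[ack,pong] C:[hello]
After 6 (send(from=A, to=C, msg='sync')): A:[bye,data] B:[ack,pong] C:[hello,sync]
After 7 (process(C)): A:[bye,data] B:[ack,pong] C:[sync]
After 8 (send(from=A, to=C, msg='start')): A:[bye,data] B:[ack,pong] C:[sync,start]
After 9 (send(from=B, to=A, msg='req')): A:[bye,data,req] B:[ack,pong] C:[sync,start]
After 10 (send(from=A, to=C, msg='tick')): A:[bye,data,req] B:[ack,pong] C:[sync,start,tick]
After 11 (process(A)): A:[data,req] B:[ack,pong] C:[sync,start,tick]
After 12 (process(C)): A:[data,req] B:[ack,pong] C:[start,tick]
After 13 (send(from=C, to=B, msg='final')): A:[data,req] B:[ack,pong,final] C:[start,tick]
After 14 (process(B)): A:[data,req] B:[pong,final] C:[start,tick]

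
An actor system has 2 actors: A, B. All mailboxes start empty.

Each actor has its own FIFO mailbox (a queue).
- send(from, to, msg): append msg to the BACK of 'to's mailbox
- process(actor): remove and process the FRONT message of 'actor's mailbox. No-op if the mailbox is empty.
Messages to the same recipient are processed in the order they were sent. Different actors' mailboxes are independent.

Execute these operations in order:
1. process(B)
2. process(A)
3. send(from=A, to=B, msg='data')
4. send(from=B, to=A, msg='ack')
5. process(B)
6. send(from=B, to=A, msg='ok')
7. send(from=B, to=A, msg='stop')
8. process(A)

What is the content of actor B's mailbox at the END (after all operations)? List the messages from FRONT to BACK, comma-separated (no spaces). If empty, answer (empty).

After 1 (process(B)): A:[] B:[]
After 2 (process(A)): A:[] B:[]
After 3 (send(from=A, to=B, msg='data')): A:[] B:[data]
After 4 (send(from=B, to=A, msg='ack')): A:[ack] B:[data]
After 5 (process(B)): A:[ack] B:[]
After 6 (send(from=B, to=A, msg='ok')): A:[ack,ok] B:[]
After 7 (send(from=B, to=A, msg='stop')): A:[ack,ok,stop] B:[]
After 8 (process(A)): A:[ok,stop] B:[]

Answer: (empty)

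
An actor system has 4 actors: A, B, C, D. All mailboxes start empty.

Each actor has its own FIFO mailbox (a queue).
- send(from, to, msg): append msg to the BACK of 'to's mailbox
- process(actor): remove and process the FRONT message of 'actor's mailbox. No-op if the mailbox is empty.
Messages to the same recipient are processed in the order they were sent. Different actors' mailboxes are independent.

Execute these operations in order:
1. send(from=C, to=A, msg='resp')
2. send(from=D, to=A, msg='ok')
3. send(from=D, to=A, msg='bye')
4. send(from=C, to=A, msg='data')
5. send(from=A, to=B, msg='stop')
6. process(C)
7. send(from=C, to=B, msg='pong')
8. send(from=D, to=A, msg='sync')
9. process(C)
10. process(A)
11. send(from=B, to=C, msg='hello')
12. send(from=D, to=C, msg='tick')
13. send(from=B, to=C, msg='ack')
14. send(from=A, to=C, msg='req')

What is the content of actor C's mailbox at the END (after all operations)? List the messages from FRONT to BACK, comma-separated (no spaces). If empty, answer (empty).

Answer: hello,tick,ack,req

Derivation:
After 1 (send(from=C, to=A, msg='resp')): A:[resp] B:[] C:[] D:[]
After 2 (send(from=D, to=A, msg='ok')): A:[resp,ok] B:[] C:[] D:[]
After 3 (send(from=D, to=A, msg='bye')): A:[resp,ok,bye] B:[] C:[] D:[]
After 4 (send(from=C, to=A, msg='data')): A:[resp,ok,bye,data] B:[] C:[] D:[]
After 5 (send(from=A, to=B, msg='stop')): A:[resp,ok,bye,data] B:[stop] C:[] D:[]
After 6 (process(C)): A:[resp,ok,bye,data] B:[stop] C:[] D:[]
After 7 (send(from=C, to=B, msg='pong')): A:[resp,ok,bye,data] B:[stop,pong] C:[] D:[]
After 8 (send(from=D, to=A, msg='sync')): A:[resp,ok,bye,data,sync] B:[stop,pong] C:[] D:[]
After 9 (process(C)): A:[resp,ok,bye,data,sync] B:[stop,pong] C:[] D:[]
After 10 (process(A)): A:[ok,bye,data,sync] B:[stop,pong] C:[] D:[]
After 11 (send(from=B, to=C, msg='hello')): A:[ok,bye,data,sync] B:[stop,pong] C:[hello] D:[]
After 12 (send(from=D, to=C, msg='tick')): A:[ok,bye,data,sync] B:[stop,pong] C:[hello,tick] D:[]
After 13 (send(from=B, to=C, msg='ack')): A:[ok,bye,data,sync] B:[stop,pong] C:[hello,tick,ack] D:[]
After 14 (send(from=A, to=C, msg='req')): A:[ok,bye,data,sync] B:[stop,pong] C:[hello,tick,ack,req] D:[]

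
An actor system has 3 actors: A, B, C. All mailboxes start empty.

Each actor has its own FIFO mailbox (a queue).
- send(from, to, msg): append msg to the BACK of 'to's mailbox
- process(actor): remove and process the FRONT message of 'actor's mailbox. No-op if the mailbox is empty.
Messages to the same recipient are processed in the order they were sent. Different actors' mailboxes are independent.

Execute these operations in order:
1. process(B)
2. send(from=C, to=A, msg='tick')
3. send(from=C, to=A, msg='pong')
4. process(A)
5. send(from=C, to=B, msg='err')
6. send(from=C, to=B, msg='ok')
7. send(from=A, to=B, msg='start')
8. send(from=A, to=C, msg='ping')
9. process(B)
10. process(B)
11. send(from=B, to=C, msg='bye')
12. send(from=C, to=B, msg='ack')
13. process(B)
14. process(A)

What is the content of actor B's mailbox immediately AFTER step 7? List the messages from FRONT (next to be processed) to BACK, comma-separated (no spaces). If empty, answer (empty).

After 1 (process(B)): A:[] B:[] C:[]
After 2 (send(from=C, to=A, msg='tick')): A:[tick] B:[] C:[]
After 3 (send(from=C, to=A, msg='pong')): A:[tick,pong] B:[] C:[]
After 4 (process(A)): A:[pong] B:[] C:[]
After 5 (send(from=C, to=B, msg='err')): A:[pong] B:[err] C:[]
After 6 (send(from=C, to=B, msg='ok')): A:[pong] B:[err,ok] C:[]
After 7 (send(from=A, to=B, msg='start')): A:[pong] B:[err,ok,start] C:[]

err,ok,start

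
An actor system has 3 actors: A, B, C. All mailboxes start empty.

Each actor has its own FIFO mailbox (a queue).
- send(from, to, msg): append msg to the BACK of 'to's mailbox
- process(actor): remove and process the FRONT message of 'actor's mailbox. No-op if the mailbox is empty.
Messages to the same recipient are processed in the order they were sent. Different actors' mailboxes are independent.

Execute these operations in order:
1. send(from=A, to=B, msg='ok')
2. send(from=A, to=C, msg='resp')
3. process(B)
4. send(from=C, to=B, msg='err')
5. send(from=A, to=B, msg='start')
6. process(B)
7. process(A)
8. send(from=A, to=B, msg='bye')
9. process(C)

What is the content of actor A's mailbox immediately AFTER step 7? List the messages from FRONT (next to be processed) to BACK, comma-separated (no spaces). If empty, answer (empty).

After 1 (send(from=A, to=B, msg='ok')): A:[] B:[ok] C:[]
After 2 (send(from=A, to=C, msg='resp')): A:[] B:[ok] C:[resp]
After 3 (process(B)): A:[] B:[] C:[resp]
After 4 (send(from=C, to=B, msg='err')): A:[] B:[err] C:[resp]
After 5 (send(from=A, to=B, msg='start')): A:[] B:[err,start] C:[resp]
After 6 (process(B)): A:[] B:[start] C:[resp]
After 7 (process(A)): A:[] B:[start] C:[resp]

(empty)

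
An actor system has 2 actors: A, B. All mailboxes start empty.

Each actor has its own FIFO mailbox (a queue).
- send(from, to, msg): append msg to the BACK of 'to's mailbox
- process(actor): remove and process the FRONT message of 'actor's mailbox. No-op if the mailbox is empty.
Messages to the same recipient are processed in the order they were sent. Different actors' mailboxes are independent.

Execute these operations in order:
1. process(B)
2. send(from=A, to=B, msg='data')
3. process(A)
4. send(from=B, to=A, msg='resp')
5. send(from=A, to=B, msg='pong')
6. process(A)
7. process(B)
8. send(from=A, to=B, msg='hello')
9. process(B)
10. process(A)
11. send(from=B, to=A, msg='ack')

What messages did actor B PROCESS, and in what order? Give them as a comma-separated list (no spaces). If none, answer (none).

After 1 (process(B)): A:[] B:[]
After 2 (send(from=A, to=B, msg='data')): A:[] B:[data]
After 3 (process(A)): A:[] B:[data]
After 4 (send(from=B, to=A, msg='resp')): A:[resp] B:[data]
After 5 (send(from=A, to=B, msg='pong')): A:[resp] B:[data,pong]
After 6 (process(A)): A:[] B:[data,pong]
After 7 (process(B)): A:[] B:[pong]
After 8 (send(from=A, to=B, msg='hello')): A:[] B:[pong,hello]
After 9 (process(B)): A:[] B:[hello]
After 10 (process(A)): A:[] B:[hello]
After 11 (send(from=B, to=A, msg='ack')): A:[ack] B:[hello]

Answer: data,pong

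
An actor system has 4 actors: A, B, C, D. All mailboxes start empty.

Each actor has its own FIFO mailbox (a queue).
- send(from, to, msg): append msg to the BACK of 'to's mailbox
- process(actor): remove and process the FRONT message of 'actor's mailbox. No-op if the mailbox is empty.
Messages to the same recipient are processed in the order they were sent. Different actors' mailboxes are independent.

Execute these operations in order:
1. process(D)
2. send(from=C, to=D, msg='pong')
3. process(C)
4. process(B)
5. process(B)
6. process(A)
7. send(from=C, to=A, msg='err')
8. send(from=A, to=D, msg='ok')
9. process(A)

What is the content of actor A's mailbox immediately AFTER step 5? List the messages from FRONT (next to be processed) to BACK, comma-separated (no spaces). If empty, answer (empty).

After 1 (process(D)): A:[] B:[] C:[] D:[]
After 2 (send(from=C, to=D, msg='pong')): A:[] B:[] C:[] D:[pong]
After 3 (process(C)): A:[] B:[] C:[] D:[pong]
After 4 (process(B)): A:[] B:[] C:[] D:[pong]
After 5 (process(B)): A:[] B:[] C:[] D:[pong]

(empty)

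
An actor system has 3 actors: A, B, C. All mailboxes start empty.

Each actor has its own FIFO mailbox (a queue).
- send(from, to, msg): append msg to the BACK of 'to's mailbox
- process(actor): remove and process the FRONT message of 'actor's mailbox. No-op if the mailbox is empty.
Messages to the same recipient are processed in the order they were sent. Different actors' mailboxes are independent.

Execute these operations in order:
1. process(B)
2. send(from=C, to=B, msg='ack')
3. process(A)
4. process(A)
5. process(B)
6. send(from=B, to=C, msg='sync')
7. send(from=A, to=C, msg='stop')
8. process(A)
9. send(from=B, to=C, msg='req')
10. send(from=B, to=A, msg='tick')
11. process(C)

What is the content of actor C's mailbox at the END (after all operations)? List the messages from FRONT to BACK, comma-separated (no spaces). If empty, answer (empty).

Answer: stop,req

Derivation:
After 1 (process(B)): A:[] B:[] C:[]
After 2 (send(from=C, to=B, msg='ack')): A:[] B:[ack] C:[]
After 3 (process(A)): A:[] B:[ack] C:[]
After 4 (process(A)): A:[] B:[ack] C:[]
After 5 (process(B)): A:[] B:[] C:[]
After 6 (send(from=B, to=C, msg='sync')): A:[] B:[] C:[sync]
After 7 (send(from=A, to=C, msg='stop')): A:[] B:[] C:[sync,stop]
After 8 (process(A)): A:[] B:[] C:[sync,stop]
After 9 (send(from=B, to=C, msg='req')): A:[] B:[] C:[sync,stop,req]
After 10 (send(from=B, to=A, msg='tick')): A:[tick] B:[] C:[sync,stop,req]
After 11 (process(C)): A:[tick] B:[] C:[stop,req]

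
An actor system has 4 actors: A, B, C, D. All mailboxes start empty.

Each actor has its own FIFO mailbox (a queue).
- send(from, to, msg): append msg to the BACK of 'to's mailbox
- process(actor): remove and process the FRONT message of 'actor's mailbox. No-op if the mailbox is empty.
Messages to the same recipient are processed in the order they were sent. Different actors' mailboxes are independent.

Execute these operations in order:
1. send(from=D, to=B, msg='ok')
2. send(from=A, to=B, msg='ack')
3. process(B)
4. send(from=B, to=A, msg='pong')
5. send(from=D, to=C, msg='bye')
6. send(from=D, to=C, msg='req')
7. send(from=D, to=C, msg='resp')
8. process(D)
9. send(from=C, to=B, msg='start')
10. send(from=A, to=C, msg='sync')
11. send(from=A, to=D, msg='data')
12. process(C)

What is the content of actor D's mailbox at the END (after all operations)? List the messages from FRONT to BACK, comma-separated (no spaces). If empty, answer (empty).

After 1 (send(from=D, to=B, msg='ok')): A:[] B:[ok] C:[] D:[]
After 2 (send(from=A, to=B, msg='ack')): A:[] B:[ok,ack] C:[] D:[]
After 3 (process(B)): A:[] B:[ack] C:[] D:[]
After 4 (send(from=B, to=A, msg='pong')): A:[pong] B:[ack] C:[] D:[]
After 5 (send(from=D, to=C, msg='bye')): A:[pong] B:[ack] C:[bye] D:[]
After 6 (send(from=D, to=C, msg='req')): A:[pong] B:[ack] C:[bye,req] D:[]
After 7 (send(from=D, to=C, msg='resp')): A:[pong] B:[ack] C:[bye,req,resp] D:[]
After 8 (process(D)): A:[pong] B:[ack] C:[bye,req,resp] D:[]
After 9 (send(from=C, to=B, msg='start')): A:[pong] B:[ack,start] C:[bye,req,resp] D:[]
After 10 (send(from=A, to=C, msg='sync')): A:[pong] B:[ack,start] C:[bye,req,resp,sync] D:[]
After 11 (send(from=A, to=D, msg='data')): A:[pong] B:[ack,start] C:[bye,req,resp,sync] D:[data]
After 12 (process(C)): A:[pong] B:[ack,start] C:[req,resp,sync] D:[data]

Answer: data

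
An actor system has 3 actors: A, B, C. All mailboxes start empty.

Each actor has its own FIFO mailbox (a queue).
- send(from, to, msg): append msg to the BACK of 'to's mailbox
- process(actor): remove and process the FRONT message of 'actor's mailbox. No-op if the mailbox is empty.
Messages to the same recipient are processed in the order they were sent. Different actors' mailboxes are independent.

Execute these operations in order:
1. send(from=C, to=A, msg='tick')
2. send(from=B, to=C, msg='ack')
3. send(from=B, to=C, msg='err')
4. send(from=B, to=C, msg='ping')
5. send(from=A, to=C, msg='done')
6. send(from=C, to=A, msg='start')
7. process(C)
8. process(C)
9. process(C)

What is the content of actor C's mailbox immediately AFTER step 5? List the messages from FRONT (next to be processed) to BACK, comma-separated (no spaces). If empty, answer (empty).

After 1 (send(from=C, to=A, msg='tick')): A:[tick] B:[] C:[]
After 2 (send(from=B, to=C, msg='ack')): A:[tick] B:[] C:[ack]
After 3 (send(from=B, to=C, msg='err')): A:[tick] B:[] C:[ack,err]
After 4 (send(from=B, to=C, msg='ping')): A:[tick] B:[] C:[ack,err,ping]
After 5 (send(from=A, to=C, msg='done')): A:[tick] B:[] C:[ack,err,ping,done]

ack,err,ping,done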